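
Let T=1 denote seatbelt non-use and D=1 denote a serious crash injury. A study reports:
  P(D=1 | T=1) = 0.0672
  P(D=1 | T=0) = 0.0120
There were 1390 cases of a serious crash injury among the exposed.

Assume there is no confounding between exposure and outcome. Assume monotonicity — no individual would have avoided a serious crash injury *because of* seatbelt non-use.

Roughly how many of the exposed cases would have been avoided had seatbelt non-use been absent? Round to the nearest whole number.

Let p₁ = 0.0672, p₀ = 0.012.
PN = (p₁ − p₀)/p₁ = (0.0672 − 0.012) / 0.0672 ≈ 0.82143.
Attributable cases ≈ PN × (exposed cases) = 0.82143 × 1390 ≈ 1141.79.

about 1142 cases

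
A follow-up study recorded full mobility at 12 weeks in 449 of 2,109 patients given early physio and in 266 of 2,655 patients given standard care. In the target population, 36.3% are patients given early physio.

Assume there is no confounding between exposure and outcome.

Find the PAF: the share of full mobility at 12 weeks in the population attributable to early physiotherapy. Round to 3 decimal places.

p₁ = P(outcome | exposed) = 449/2109 = 0.2129
p₀ = P(outcome | unexposed) = 266/2655 = 0.10019
Overall risk P(Y=1) = π·p₁ + (1−π)·p₀ = 0.363×0.2129 + 0.637×0.10019 = 0.1411.
Under exogeneity, PAF = [P(Y=1) − p₀] / P(Y=1).
PAF = (0.1411 − 0.10019) / 0.1411 ≈ 0.2900

PAF ≈ 0.290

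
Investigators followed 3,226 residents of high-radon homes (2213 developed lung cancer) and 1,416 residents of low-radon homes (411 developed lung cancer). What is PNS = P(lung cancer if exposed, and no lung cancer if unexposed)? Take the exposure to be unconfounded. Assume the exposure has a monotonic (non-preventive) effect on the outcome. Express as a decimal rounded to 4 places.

PNS ≈ 0.3957

p₁ = P(outcome | exposed) = 2213/3226 = 0.68599
p₀ = P(outcome | unexposed) = 411/1416 = 0.29025
Under exogeneity and monotonicity, PNS = p₁ − p₀.
PNS = 0.68599 − 0.29025 = 0.39573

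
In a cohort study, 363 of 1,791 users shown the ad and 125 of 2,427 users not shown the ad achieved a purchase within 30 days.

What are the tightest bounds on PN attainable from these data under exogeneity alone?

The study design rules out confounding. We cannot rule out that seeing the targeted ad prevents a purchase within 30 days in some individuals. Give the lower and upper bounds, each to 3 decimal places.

0.746 ≤ PN ≤ 1.000

p₁ = P(outcome | exposed) = 363/1791 = 0.20268
p₀ = P(outcome | unexposed) = 125/2427 = 0.051504
Under exogeneity alone the bounds on PN are max{0,(p₁−p₀)/p₁} ≤ PN ≤ min{1,(1−p₀)/p₁}.
  lower = (p₁ − p₀)/p₁ = 0.15118 / 0.20268 ≈ 0.7459
  upper = min{1, (1 − p₀)/p₁} = 0.9485 / 0.20268 ≈ 4.6798 → capped at 1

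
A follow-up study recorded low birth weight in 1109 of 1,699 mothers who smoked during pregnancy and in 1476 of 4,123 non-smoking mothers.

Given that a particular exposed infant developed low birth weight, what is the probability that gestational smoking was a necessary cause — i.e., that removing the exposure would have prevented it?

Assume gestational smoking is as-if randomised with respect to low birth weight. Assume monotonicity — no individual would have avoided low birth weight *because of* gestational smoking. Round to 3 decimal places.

p₁ = P(outcome | exposed) = 1109/1699 = 0.65274
p₀ = P(outcome | unexposed) = 1476/4123 = 0.35799
Under exogeneity and monotonicity, PN = (p₁ − p₀) / p₁.
PN = (0.65274 − 0.35799) / 0.65274 = 0.29475 / 0.65274 ≈ 0.4516

PN ≈ 0.452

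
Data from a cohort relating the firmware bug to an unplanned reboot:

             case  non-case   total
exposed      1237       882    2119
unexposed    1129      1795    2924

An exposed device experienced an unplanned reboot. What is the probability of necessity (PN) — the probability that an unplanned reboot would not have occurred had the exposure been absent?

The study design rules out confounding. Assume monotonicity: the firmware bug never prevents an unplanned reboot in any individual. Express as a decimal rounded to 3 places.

PN ≈ 0.339

p₁ = P(outcome | exposed) = 1237/2119 = 0.58377
p₀ = P(outcome | unexposed) = 1129/2924 = 0.38611
Under exogeneity and monotonicity, PN = (p₁ − p₀)/p₁.
PN = (0.58377 − 0.38611) / 0.58377 ≈ 0.3386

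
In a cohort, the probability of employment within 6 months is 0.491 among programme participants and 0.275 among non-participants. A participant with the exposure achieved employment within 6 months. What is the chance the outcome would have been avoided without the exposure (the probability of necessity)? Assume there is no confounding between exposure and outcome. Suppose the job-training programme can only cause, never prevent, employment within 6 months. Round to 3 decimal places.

PN ≈ 0.440

Let p₁ = 0.491, p₀ = 0.275.
Under exogeneity and monotonicity, PN = (p₁ − p₀) / p₁.
PN = (0.491 − 0.275) / 0.491 = 0.216 / 0.491 ≈ 0.4399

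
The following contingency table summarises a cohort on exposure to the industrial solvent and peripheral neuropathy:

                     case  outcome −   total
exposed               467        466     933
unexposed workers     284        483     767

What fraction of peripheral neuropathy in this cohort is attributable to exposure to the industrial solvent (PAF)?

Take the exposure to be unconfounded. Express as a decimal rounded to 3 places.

PAF ≈ 0.162

p₁ = P(outcome | exposed) = 467/933 = 0.50054
p₀ = P(outcome | unexposed) = 284/767 = 0.37027
Exposure prevalence π = 933/1700 = 0.54882; overall risk P(Y=1) = 0.44176.
Under exogeneity, PAF = [P(Y=1) − p₀]/P(Y=1).
PAF = (0.44176 − 0.37027) / 0.44176 ≈ 0.1618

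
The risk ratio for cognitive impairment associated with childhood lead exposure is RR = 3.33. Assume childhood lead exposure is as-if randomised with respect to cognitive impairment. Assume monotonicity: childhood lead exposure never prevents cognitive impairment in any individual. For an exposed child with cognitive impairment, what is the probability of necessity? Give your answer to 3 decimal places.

PN ≈ 0.700

Under exogeneity and monotonicity, PN = (RR − 1) / RR = 1 − 1/RR.
PN = (3.33 − 1) / 3.33 = 2.33 / 3.33 ≈ 0.6997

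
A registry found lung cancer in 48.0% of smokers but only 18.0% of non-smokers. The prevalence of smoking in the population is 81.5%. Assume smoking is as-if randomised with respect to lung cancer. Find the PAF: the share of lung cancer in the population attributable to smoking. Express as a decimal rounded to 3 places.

p₁ = 0.48, p₀ = 0.18.
Overall risk P(Y=1) = π·p₁ + (1−π)·p₀ = 0.815×0.48 + 0.185×0.18 = 0.4245.
Under exogeneity, PAF = [P(Y=1) − p₀] / P(Y=1).
PAF = (0.4245 − 0.18) / 0.4245 ≈ 0.5760

PAF ≈ 0.576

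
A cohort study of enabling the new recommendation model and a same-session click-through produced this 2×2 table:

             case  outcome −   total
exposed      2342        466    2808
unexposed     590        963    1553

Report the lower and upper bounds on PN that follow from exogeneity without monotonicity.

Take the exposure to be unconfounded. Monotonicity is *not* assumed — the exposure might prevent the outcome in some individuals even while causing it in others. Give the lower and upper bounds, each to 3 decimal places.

0.544 ≤ PN ≤ 0.743

p₁ = P(outcome | exposed) = 2342/2808 = 0.83405
p₀ = P(outcome | unexposed) = 590/1553 = 0.37991
Under exogeneity alone the bounds on PN are max{0,(p₁−p₀)/p₁} ≤ PN ≤ min{1,(1−p₀)/p₁}.
  lower = (p₁ − p₀)/p₁ = 0.45414 / 0.83405 ≈ 0.5445
  upper = min{1, (1 − p₀)/p₁} = 0.62009 / 0.83405 ≈ 0.7435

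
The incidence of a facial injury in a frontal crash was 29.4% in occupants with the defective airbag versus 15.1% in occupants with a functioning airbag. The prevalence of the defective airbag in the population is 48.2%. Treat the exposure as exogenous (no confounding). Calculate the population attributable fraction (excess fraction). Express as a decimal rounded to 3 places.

PAF ≈ 0.313

p₁ = 0.294, p₀ = 0.151.
Overall risk P(Y=1) = π·p₁ + (1−π)·p₀ = 0.482×0.294 + 0.518×0.151 = 0.21993.
Under exogeneity, PAF = [P(Y=1) − p₀] / P(Y=1).
PAF = (0.21993 − 0.151) / 0.21993 ≈ 0.3134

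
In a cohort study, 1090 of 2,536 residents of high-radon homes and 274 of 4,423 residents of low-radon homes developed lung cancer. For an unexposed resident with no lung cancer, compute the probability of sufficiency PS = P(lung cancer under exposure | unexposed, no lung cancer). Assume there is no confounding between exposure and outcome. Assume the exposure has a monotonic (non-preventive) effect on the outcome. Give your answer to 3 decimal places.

PS ≈ 0.392

p₁ = P(outcome | exposed) = 1090/2536 = 0.42981
p₀ = P(outcome | unexposed) = 274/4423 = 0.061949
Under exogeneity and monotonicity, PS = (p₁ − p₀) / (1 − p₀).
PS = (0.42981 − 0.061949) / (1 − 0.061949) = 0.36786 / 0.93805 ≈ 0.3922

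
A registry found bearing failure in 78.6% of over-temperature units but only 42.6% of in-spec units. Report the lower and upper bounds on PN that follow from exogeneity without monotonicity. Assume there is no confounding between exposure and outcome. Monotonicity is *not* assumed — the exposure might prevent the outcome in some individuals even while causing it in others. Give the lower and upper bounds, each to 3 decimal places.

p₁ = 0.786, p₀ = 0.426.
Under exogeneity alone the bounds on PN are max{0,(p₁−p₀)/p₁} ≤ PN ≤ min{1,(1−p₀)/p₁}.
  lower = (p₁ − p₀)/p₁ = 0.36 / 0.786 ≈ 0.4580
  upper = min{1, (1 − p₀)/p₁} = 0.574 / 0.786 ≈ 0.7303

0.458 ≤ PN ≤ 0.730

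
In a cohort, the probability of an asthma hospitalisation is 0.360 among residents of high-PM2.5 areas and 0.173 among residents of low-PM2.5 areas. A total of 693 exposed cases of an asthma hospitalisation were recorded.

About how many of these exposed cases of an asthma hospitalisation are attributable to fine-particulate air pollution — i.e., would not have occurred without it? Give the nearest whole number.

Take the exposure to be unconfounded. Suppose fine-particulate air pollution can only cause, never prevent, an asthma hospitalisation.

Let p₁ = 0.36, p₀ = 0.173.
PN = (p₁ − p₀)/p₁ = (0.36 − 0.173) / 0.36 ≈ 0.51944.
Attributable cases ≈ PN × (exposed cases) = 0.51944 × 693 ≈ 359.98.

about 360 cases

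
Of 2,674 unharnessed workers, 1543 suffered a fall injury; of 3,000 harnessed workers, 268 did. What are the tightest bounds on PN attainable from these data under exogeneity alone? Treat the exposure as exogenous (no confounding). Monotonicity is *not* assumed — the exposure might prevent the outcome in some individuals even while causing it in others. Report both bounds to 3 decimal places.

p₁ = P(outcome | exposed) = 1543/2674 = 0.57704
p₀ = P(outcome | unexposed) = 268/3000 = 0.089333
Under exogeneity alone the bounds on PN are max{0,(p₁−p₀)/p₁} ≤ PN ≤ min{1,(1−p₀)/p₁}.
  lower = (p₁ − p₀)/p₁ = 0.4877 / 0.57704 ≈ 0.8452
  upper = min{1, (1 − p₀)/p₁} = 0.91067 / 0.57704 ≈ 1.5782 → capped at 1

0.845 ≤ PN ≤ 1.000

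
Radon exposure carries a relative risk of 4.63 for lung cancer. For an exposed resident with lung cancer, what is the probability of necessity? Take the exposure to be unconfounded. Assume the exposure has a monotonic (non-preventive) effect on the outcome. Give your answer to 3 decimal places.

PN ≈ 0.784

Under exogeneity and monotonicity, PN = (RR − 1) / RR = 1 − 1/RR.
PN = (4.63 − 1) / 4.63 = 3.63 / 4.63 ≈ 0.7840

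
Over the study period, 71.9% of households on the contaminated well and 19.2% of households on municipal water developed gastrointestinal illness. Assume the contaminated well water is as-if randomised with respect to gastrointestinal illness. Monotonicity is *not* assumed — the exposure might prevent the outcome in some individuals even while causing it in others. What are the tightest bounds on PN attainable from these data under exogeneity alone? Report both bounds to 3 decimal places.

0.733 ≤ PN ≤ 1.000

p₁ = 0.719, p₀ = 0.192.
Under exogeneity alone the bounds on PN are max{0,(p₁−p₀)/p₁} ≤ PN ≤ min{1,(1−p₀)/p₁}.
  lower = (p₁ − p₀)/p₁ = 0.527 / 0.719 ≈ 0.7330
  upper = min{1, (1 − p₀)/p₁} = 0.808 / 0.719 ≈ 1.1238 → capped at 1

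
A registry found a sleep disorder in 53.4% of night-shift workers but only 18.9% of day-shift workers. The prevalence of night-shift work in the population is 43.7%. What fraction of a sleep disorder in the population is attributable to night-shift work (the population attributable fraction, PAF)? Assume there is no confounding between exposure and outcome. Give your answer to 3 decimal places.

PAF ≈ 0.444

p₁ = 0.534, p₀ = 0.189.
Overall risk P(Y=1) = π·p₁ + (1−π)·p₀ = 0.437×0.534 + 0.563×0.189 = 0.33976.
Under exogeneity, PAF = [P(Y=1) − p₀] / P(Y=1).
PAF = (0.33976 − 0.189) / 0.33976 ≈ 0.4437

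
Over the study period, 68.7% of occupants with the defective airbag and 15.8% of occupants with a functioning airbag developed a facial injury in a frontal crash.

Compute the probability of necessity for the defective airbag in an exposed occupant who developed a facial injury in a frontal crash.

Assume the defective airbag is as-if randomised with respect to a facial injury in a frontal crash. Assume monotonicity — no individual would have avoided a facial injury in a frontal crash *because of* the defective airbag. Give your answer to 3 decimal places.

PN ≈ 0.770

p₁ = 0.687, p₀ = 0.158.
Under exogeneity and monotonicity, PN = (p₁ − p₀) / p₁.
PN = (0.687 − 0.158) / 0.687 = 0.529 / 0.687 ≈ 0.7700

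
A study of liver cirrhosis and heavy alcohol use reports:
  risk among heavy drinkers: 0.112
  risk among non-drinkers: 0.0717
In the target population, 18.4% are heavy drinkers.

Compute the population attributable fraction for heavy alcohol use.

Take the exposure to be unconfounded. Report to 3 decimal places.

PAF ≈ 0.094

Let p₁ = 0.112, p₀ = 0.0717.
Overall risk P(Y=1) = π·p₁ + (1−π)·p₀ = 0.184×0.112 + 0.816×0.0717 = 0.079115.
Under exogeneity, PAF = [P(Y=1) − p₀] / P(Y=1).
PAF = (0.079115 − 0.0717) / 0.079115 ≈ 0.0937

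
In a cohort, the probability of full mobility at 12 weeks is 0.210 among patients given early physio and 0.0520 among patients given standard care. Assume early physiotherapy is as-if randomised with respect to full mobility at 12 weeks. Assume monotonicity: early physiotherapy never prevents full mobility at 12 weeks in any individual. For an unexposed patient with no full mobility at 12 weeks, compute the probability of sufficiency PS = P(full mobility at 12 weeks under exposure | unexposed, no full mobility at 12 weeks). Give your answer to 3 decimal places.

PS ≈ 0.167

Let p₁ = 0.21, p₀ = 0.052.
Under exogeneity and monotonicity, PS = (p₁ − p₀) / (1 − p₀).
PS = (0.21 − 0.052) / (1 − 0.052) = 0.158 / 0.948 ≈ 0.1667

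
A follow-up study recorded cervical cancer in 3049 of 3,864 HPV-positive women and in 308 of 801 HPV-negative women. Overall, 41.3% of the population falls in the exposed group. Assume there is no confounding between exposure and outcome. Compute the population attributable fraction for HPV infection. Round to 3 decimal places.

PAF ≈ 0.303

p₁ = P(outcome | exposed) = 3049/3864 = 0.78908
p₀ = P(outcome | unexposed) = 308/801 = 0.38452
Overall risk P(Y=1) = π·p₁ + (1−π)·p₀ = 0.413×0.78908 + 0.587×0.38452 = 0.5516.
Under exogeneity, PAF = [P(Y=1) − p₀] / P(Y=1).
PAF = (0.5516 − 0.38452) / 0.5516 ≈ 0.3029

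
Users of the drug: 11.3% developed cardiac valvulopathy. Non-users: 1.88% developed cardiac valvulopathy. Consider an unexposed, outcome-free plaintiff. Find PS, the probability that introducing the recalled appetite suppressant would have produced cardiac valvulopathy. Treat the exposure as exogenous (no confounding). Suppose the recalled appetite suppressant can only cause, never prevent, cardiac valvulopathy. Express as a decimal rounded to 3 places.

PS ≈ 0.096

p₁ = 0.113, p₀ = 0.0188.
Under exogeneity and monotonicity, PS = (p₁ − p₀) / (1 − p₀).
PS = (0.113 − 0.0188) / (1 − 0.0188) = 0.0942 / 0.9812 ≈ 0.0960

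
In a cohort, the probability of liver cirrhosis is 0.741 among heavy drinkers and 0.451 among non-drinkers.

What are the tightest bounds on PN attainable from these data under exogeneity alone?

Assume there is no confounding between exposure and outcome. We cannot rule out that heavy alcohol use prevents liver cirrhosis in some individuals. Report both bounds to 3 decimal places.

Let p₁ = 0.741, p₀ = 0.451.
Under exogeneity alone the bounds on PN are max{0,(p₁−p₀)/p₁} ≤ PN ≤ min{1,(1−p₀)/p₁}.
  lower = (p₁ − p₀)/p₁ = 0.29 / 0.741 ≈ 0.3914
  upper = min{1, (1 − p₀)/p₁} = 0.549 / 0.741 ≈ 0.7409

0.391 ≤ PN ≤ 0.741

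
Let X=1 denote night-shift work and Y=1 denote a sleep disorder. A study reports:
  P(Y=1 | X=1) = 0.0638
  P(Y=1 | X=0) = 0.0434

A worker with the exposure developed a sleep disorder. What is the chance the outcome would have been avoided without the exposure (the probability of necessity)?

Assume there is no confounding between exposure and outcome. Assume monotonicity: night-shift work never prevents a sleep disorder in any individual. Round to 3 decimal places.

PN ≈ 0.320

Let p₁ = 0.0638, p₀ = 0.0434.
Under exogeneity and monotonicity, PN = (p₁ − p₀) / p₁.
PN = (0.0638 − 0.0434) / 0.0638 = 0.0204 / 0.0638 ≈ 0.3197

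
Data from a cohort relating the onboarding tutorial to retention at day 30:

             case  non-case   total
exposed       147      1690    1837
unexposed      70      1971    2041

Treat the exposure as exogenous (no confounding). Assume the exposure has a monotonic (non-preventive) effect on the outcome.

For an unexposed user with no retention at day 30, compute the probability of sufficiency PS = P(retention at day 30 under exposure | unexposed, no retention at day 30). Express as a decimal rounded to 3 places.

p₁ = P(outcome | exposed) = 147/1837 = 0.080022
p₀ = P(outcome | unexposed) = 70/2041 = 0.034297
Under exogeneity and monotonicity, PS = (p₁ − p₀)/(1 − p₀).
PS = (0.080022 − 0.034297) / 0.9657 ≈ 0.0473

PS ≈ 0.047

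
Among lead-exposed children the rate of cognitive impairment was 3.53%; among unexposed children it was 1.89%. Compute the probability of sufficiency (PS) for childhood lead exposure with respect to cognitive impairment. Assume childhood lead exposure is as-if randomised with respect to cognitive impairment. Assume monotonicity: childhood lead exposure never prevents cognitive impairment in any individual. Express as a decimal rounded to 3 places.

p₁ = 0.0353, p₀ = 0.0189.
Under exogeneity and monotonicity, PS = (p₁ − p₀) / (1 − p₀).
PS = (0.0353 − 0.0189) / (1 − 0.0189) = 0.0164 / 0.9811 ≈ 0.0167

PS ≈ 0.017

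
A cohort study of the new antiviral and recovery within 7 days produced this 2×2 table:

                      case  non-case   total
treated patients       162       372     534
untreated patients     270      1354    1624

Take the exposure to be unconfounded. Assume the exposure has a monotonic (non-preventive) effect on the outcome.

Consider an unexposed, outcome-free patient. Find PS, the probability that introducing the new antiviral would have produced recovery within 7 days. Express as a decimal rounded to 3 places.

p₁ = P(outcome | exposed) = 162/534 = 0.30337
p₀ = P(outcome | unexposed) = 270/1624 = 0.16626
Under exogeneity and monotonicity, PS = (p₁ − p₀) / (1 − p₀).
PS = (0.30337 − 0.16626) / (1 − 0.16626) = 0.13711 / 0.83374 ≈ 0.1645

PS ≈ 0.164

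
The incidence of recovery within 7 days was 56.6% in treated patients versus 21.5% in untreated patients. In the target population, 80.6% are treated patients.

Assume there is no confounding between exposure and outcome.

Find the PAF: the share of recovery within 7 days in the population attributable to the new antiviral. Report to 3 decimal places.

p₁ = 0.566, p₀ = 0.215.
Overall risk P(Y=1) = π·p₁ + (1−π)·p₀ = 0.806×0.566 + 0.194×0.215 = 0.49791.
Under exogeneity, PAF = [P(Y=1) − p₀] / P(Y=1).
PAF = (0.49791 − 0.215) / 0.49791 ≈ 0.5682

PAF ≈ 0.568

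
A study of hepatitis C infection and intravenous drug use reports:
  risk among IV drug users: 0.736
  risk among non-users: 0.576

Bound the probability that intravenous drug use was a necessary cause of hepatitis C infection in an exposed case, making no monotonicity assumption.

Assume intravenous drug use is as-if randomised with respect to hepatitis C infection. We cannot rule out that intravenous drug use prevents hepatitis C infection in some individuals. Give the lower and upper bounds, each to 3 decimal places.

Let p₁ = 0.736, p₀ = 0.576.
Under exogeneity alone the bounds on PN are max{0,(p₁−p₀)/p₁} ≤ PN ≤ min{1,(1−p₀)/p₁}.
  lower = (p₁ − p₀)/p₁ = 0.16 / 0.736 ≈ 0.2174
  upper = min{1, (1 − p₀)/p₁} = 0.424 / 0.736 ≈ 0.5761

0.217 ≤ PN ≤ 0.576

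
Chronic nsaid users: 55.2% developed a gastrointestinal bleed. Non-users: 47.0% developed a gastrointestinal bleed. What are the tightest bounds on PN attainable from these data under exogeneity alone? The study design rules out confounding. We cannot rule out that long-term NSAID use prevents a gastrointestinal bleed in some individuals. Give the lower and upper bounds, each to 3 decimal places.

p₁ = 0.552, p₀ = 0.47.
Under exogeneity alone the bounds on PN are max{0,(p₁−p₀)/p₁} ≤ PN ≤ min{1,(1−p₀)/p₁}.
  lower = (p₁ − p₀)/p₁ = 0.082 / 0.552 ≈ 0.1486
  upper = min{1, (1 − p₀)/p₁} = 0.53 / 0.552 ≈ 0.9601

0.149 ≤ PN ≤ 0.960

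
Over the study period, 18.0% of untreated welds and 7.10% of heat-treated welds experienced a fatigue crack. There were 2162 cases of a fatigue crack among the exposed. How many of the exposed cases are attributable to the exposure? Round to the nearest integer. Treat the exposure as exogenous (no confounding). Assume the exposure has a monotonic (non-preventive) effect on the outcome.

about 1309 cases

p₁ = 0.18, p₀ = 0.071.
PN = (p₁ − p₀)/p₁ = (0.18 − 0.071) / 0.18 ≈ 0.60556.
Attributable cases ≈ PN × (exposed cases) = 0.60556 × 2162 ≈ 1309.21.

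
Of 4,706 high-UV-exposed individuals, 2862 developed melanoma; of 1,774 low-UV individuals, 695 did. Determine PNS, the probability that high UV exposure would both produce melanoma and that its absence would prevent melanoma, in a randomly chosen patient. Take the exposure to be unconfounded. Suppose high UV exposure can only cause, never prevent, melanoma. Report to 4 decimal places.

p₁ = P(outcome | exposed) = 2862/4706 = 0.60816
p₀ = P(outcome | unexposed) = 695/1774 = 0.39177
Under exogeneity and monotonicity, PNS = p₁ − p₀.
PNS = 0.60816 − 0.39177 = 0.21639

PNS ≈ 0.2164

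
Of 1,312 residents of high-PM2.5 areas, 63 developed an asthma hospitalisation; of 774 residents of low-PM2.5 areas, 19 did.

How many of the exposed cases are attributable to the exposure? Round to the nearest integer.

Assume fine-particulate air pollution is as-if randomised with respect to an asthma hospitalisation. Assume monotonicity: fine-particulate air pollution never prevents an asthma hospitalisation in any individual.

about 31 cases

p₁ = P(outcome | exposed) = 63/1312 = 0.048018
p₀ = P(outcome | unexposed) = 19/774 = 0.024548
PN = (p₁ − p₀)/p₁ = (0.048018 − 0.024548) / 0.048018 ≈ 0.48878.
Attributable cases ≈ PN × (exposed cases) = 0.48878 × 63 ≈ 30.79.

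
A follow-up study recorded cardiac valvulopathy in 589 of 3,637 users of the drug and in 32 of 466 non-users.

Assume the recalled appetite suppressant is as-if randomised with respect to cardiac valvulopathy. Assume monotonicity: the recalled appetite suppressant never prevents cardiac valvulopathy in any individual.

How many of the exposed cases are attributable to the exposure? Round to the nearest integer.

about 339 cases

p₁ = P(outcome | exposed) = 589/3637 = 0.16195
p₀ = P(outcome | unexposed) = 32/466 = 0.06867
PN = (p₁ − p₀)/p₁ = (0.16195 − 0.06867) / 0.16195 ≈ 0.57597.
Attributable cases ≈ PN × (exposed cases) = 0.57597 × 589 ≈ 339.25.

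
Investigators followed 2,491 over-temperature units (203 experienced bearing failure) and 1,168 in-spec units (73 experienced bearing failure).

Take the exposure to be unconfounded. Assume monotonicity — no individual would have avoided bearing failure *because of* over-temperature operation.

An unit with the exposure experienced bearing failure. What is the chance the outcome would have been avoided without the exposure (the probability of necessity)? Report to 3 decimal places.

p₁ = P(outcome | exposed) = 203/2491 = 0.081493
p₀ = P(outcome | unexposed) = 73/1168 = 0.0625
Under exogeneity and monotonicity, PN = (p₁ − p₀) / p₁.
PN = (0.081493 − 0.0625) / 0.081493 = 0.018993 / 0.081493 ≈ 0.2331

PN ≈ 0.233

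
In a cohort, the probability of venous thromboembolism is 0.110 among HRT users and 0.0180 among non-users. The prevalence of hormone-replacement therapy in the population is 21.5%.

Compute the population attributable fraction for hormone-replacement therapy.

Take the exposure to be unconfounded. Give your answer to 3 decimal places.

Let p₁ = 0.11, p₀ = 0.018.
Overall risk P(Y=1) = π·p₁ + (1−π)·p₀ = 0.215×0.11 + 0.785×0.018 = 0.03778.
Under exogeneity, PAF = [P(Y=1) − p₀] / P(Y=1).
PAF = (0.03778 − 0.018) / 0.03778 ≈ 0.5236

PAF ≈ 0.524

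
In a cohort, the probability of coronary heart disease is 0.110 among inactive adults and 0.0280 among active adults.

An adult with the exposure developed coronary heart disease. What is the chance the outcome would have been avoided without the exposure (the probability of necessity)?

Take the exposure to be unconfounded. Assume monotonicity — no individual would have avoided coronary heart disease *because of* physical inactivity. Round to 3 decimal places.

Let p₁ = 0.11, p₀ = 0.028.
Under exogeneity and monotonicity, PN = (p₁ − p₀) / p₁.
PN = (0.11 − 0.028) / 0.11 = 0.082 / 0.11 ≈ 0.7455

PN ≈ 0.745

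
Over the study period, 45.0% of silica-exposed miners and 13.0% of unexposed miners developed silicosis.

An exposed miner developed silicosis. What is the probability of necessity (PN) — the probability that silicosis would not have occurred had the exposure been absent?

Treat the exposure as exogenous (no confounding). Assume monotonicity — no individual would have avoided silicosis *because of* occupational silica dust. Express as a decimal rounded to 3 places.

p₁ = 0.45, p₀ = 0.13.
Under exogeneity and monotonicity, PN = (p₁ − p₀) / p₁.
PN = (0.45 − 0.13) / 0.45 = 0.32 / 0.45 ≈ 0.7111

PN ≈ 0.711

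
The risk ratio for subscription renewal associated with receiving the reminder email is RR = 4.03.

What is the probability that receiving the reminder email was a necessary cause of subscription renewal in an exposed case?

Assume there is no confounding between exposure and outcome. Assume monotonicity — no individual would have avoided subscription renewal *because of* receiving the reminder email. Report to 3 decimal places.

PN ≈ 0.752

Under exogeneity and monotonicity, PN = (RR − 1) / RR = 1 − 1/RR.
PN = (4.03 − 1) / 4.03 = 3.03 / 4.03 ≈ 0.7519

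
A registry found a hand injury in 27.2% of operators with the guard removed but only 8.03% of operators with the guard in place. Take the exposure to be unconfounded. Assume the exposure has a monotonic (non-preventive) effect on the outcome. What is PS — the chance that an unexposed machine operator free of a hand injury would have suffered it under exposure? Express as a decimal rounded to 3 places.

p₁ = 0.272, p₀ = 0.0803.
Under exogeneity and monotonicity, PS = (p₁ − p₀) / (1 − p₀).
PS = (0.272 − 0.0803) / (1 − 0.0803) = 0.1917 / 0.9197 ≈ 0.2084

PS ≈ 0.208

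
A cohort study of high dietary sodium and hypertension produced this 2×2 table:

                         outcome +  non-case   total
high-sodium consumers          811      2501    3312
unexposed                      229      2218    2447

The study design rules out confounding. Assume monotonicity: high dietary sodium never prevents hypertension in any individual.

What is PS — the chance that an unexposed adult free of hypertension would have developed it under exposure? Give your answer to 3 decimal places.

PS ≈ 0.167

p₁ = P(outcome | exposed) = 811/3312 = 0.24487
p₀ = P(outcome | unexposed) = 229/2447 = 0.093584
Under exogeneity and monotonicity, PS = (p₁ − p₀) / (1 − p₀).
PS = (0.24487 − 0.093584) / (1 − 0.093584) = 0.15128 / 0.90642 ≈ 0.1669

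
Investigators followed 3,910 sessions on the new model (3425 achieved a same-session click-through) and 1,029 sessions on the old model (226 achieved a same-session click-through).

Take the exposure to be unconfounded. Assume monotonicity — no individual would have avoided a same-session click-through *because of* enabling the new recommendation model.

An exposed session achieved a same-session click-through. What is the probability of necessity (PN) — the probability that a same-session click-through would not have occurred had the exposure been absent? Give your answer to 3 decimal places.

PN ≈ 0.749

p₁ = P(outcome | exposed) = 3425/3910 = 0.87596
p₀ = P(outcome | unexposed) = 226/1029 = 0.21963
Under exogeneity and monotonicity, PN = (p₁ − p₀) / p₁.
PN = (0.87596 − 0.21963) / 0.87596 = 0.65633 / 0.87596 ≈ 0.7493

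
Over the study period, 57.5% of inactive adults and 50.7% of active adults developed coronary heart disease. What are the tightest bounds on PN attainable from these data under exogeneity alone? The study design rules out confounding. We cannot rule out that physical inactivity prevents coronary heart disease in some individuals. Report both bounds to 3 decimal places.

p₁ = 0.575, p₀ = 0.507.
Under exogeneity alone the bounds on PN are max{0,(p₁−p₀)/p₁} ≤ PN ≤ min{1,(1−p₀)/p₁}.
  lower = (p₁ − p₀)/p₁ = 0.068 / 0.575 ≈ 0.1183
  upper = min{1, (1 − p₀)/p₁} = 0.493 / 0.575 ≈ 0.8574

0.118 ≤ PN ≤ 0.857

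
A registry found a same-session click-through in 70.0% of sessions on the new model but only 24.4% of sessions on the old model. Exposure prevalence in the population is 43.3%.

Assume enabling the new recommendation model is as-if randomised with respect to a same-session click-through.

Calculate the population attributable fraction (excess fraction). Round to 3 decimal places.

PAF ≈ 0.447

p₁ = 0.7, p₀ = 0.244.
Overall risk P(Y=1) = π·p₁ + (1−π)·p₀ = 0.433×0.7 + 0.567×0.244 = 0.44145.
Under exogeneity, PAF = [P(Y=1) − p₀] / P(Y=1).
PAF = (0.44145 − 0.244) / 0.44145 ≈ 0.4473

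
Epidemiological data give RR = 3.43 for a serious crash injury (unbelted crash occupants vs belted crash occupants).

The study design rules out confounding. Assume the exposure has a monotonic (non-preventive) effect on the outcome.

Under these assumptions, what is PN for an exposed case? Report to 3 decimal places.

PN ≈ 0.708

Under exogeneity and monotonicity, PN = (RR − 1) / RR = 1 − 1/RR.
PN = (3.43 − 1) / 3.43 = 2.43 / 3.43 ≈ 0.7085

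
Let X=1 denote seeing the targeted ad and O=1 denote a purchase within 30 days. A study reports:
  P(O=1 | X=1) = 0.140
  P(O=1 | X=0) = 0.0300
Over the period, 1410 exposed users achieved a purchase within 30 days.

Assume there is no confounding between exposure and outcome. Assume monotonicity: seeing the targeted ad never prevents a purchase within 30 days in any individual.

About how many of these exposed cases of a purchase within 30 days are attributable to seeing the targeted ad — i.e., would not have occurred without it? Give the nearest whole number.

Let p₁ = 0.14, p₀ = 0.03.
PN = (p₁ − p₀)/p₁ = (0.14 − 0.03) / 0.14 ≈ 0.78571.
Attributable cases ≈ PN × (exposed cases) = 0.78571 × 1410 ≈ 1107.86.

about 1108 cases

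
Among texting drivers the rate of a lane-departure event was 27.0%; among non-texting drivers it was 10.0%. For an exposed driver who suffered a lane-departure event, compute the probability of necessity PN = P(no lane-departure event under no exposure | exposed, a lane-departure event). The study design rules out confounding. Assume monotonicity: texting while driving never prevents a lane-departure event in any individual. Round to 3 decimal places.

PN ≈ 0.630

p₁ = 0.27, p₀ = 0.1.
Under exogeneity and monotonicity, PN = (p₁ − p₀) / p₁.
PN = (0.27 − 0.1) / 0.27 = 0.17 / 0.27 ≈ 0.6296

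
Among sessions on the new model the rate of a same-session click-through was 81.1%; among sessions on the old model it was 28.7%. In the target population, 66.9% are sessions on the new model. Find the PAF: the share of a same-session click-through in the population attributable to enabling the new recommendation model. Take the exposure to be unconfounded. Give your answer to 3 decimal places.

PAF ≈ 0.550

p₁ = 0.811, p₀ = 0.287.
Overall risk P(Y=1) = π·p₁ + (1−π)·p₀ = 0.669×0.811 + 0.331×0.287 = 0.63756.
Under exogeneity, PAF = [P(Y=1) − p₀] / P(Y=1).
PAF = (0.63756 − 0.287) / 0.63756 ≈ 0.5498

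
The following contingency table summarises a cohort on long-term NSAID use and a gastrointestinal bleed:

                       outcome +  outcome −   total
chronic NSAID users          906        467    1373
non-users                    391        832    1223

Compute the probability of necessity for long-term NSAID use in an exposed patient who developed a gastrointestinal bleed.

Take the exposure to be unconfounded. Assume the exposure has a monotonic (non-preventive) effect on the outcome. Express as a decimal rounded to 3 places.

p₁ = P(outcome | exposed) = 906/1373 = 0.65987
p₀ = P(outcome | unexposed) = 391/1223 = 0.31971
Under exogeneity and monotonicity, PN = (p₁ − p₀)/p₁.
PN = (0.65987 − 0.31971) / 0.65987 ≈ 0.5155

PN ≈ 0.516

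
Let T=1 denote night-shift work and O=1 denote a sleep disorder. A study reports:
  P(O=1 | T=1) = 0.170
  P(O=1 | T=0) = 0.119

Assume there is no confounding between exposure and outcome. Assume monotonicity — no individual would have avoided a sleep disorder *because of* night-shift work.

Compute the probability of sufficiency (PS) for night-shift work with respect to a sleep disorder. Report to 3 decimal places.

PS ≈ 0.058

Let p₁ = 0.17, p₀ = 0.119.
Under exogeneity and monotonicity, PS = (p₁ − p₀) / (1 − p₀).
PS = (0.17 − 0.119) / (1 − 0.119) = 0.051 / 0.881 ≈ 0.0579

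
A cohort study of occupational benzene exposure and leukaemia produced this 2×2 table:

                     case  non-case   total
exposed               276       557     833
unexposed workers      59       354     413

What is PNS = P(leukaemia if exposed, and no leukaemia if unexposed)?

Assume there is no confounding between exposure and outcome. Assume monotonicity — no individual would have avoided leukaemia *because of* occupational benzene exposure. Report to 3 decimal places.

PNS ≈ 0.188

p₁ = P(outcome | exposed) = 276/833 = 0.33133
p₀ = P(outcome | unexposed) = 59/413 = 0.14286
Under exogeneity and monotonicity, PNS = p₁ − p₀.
PNS = 0.33133 − 0.14286 = 0.18848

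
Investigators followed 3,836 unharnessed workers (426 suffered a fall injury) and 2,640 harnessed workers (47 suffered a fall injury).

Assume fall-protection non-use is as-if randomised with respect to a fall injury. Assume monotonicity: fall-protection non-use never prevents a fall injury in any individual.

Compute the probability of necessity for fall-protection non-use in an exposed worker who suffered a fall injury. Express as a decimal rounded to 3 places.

PN ≈ 0.840

p₁ = P(outcome | exposed) = 426/3836 = 0.11105
p₀ = P(outcome | unexposed) = 47/2640 = 0.017803
Under exogeneity and monotonicity, PN = (p₁ − p₀) / p₁.
PN = (0.11105 − 0.017803) / 0.11105 = 0.09325 / 0.11105 ≈ 0.8397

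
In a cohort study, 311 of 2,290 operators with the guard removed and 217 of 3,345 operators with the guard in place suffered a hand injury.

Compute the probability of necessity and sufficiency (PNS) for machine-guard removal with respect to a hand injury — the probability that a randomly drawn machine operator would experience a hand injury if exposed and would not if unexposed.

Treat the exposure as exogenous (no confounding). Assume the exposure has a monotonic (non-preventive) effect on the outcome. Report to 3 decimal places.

p₁ = P(outcome | exposed) = 311/2290 = 0.13581
p₀ = P(outcome | unexposed) = 217/3345 = 0.064873
Under exogeneity and monotonicity, PNS = p₁ − p₀.
PNS = 0.13581 − 0.064873 = 0.070935

PNS ≈ 0.071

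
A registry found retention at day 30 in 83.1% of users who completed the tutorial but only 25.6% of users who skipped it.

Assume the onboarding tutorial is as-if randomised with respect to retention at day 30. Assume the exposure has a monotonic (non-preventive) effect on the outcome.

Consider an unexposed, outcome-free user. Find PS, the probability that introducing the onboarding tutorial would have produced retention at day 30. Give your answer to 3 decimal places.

PS ≈ 0.773

p₁ = 0.831, p₀ = 0.256.
Under exogeneity and monotonicity, PS = (p₁ − p₀) / (1 − p₀).
PS = (0.831 − 0.256) / (1 − 0.256) = 0.575 / 0.744 ≈ 0.7728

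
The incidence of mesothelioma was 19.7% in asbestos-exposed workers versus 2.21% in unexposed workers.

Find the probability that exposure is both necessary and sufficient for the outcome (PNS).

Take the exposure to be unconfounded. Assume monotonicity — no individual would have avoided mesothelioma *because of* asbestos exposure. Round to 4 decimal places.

PNS ≈ 0.1749

p₁ = 0.197, p₀ = 0.0221.
Under exogeneity and monotonicity, PNS = p₁ − p₀.
PNS = 0.197 − 0.0221 = 0.1749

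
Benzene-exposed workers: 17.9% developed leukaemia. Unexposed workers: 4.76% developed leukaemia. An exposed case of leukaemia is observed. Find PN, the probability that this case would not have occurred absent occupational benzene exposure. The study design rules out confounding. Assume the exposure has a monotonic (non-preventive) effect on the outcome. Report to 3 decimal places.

p₁ = 0.179, p₀ = 0.0476.
Under exogeneity and monotonicity, PN = (p₁ − p₀) / p₁.
PN = (0.179 − 0.0476) / 0.179 = 0.1314 / 0.179 ≈ 0.7341

PN ≈ 0.734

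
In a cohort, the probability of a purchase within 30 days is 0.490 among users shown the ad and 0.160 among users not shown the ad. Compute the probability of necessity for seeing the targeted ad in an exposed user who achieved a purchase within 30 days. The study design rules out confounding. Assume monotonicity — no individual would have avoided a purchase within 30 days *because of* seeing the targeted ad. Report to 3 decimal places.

PN ≈ 0.673

Let p₁ = 0.49, p₀ = 0.16.
Under exogeneity and monotonicity, PN = (p₁ − p₀) / p₁.
PN = (0.49 − 0.16) / 0.49 = 0.33 / 0.49 ≈ 0.6735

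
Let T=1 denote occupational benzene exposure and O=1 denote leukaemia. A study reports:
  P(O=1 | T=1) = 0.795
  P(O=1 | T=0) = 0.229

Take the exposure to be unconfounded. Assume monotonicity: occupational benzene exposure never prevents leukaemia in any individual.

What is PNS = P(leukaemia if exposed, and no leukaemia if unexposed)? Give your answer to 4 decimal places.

Let p₁ = 0.795, p₀ = 0.229.
Under exogeneity and monotonicity, PNS = p₁ − p₀.
PNS = 0.795 − 0.229 = 0.566

PNS ≈ 0.5660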